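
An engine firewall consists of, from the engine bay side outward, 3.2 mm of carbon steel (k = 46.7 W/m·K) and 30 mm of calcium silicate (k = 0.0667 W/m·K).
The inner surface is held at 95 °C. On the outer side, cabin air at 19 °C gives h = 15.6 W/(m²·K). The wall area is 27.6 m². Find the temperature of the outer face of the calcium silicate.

T ≈ 28.5 °C

Model the wall as resistances in series:
R_carbon steel = L/(kA) = 0.0032/(46.7×27.6) = 2.483×10^-6 K/W
R_calcium silicate = L/(kA) = 0.03/(0.0667×27.6) = 0.0163 K/W
R_outer film = 1/(h_o·A) = 1/(15.6×27.6) = 0.002323 K/W
R_total = 0.01862 K/W;  Q = ΔT/R_total = 76/0.01862 = 4081 W
T_interface = T_inner − Q·ΣR(inner→interface) = 95 − 4080×0.0163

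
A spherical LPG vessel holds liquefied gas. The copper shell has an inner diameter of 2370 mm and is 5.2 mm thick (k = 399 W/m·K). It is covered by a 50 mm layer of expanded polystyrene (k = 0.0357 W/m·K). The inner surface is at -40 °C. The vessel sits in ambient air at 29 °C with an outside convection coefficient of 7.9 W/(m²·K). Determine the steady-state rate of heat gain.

For a spherical shell R = (1/r₁ − 1/r₂)/(4πk); film R = 1/(h·4πr²). In series:
R_copper shell = (1/1.185 − 1/1.1902)/(4π×399) = 7.353×10^-7 K/W
R_expanded polystyrene = (1/1.1902 − 1/1.2402)/(4π×0.0357) = 0.07551 K/W
R_outer film = 1/(h·4πr_o²) = 1/(7.9×4π×1.2402²) = 0.006549 K/W
R_total = 0.08206 K/W
Q = ΔT/R_total = 69/0.08206

Q ≈ 841 W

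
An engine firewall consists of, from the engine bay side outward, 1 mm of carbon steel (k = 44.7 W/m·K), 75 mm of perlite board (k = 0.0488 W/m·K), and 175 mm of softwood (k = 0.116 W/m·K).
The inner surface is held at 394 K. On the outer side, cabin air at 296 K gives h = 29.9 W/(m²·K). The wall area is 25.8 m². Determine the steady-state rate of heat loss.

Series thermal resistances:
R_carbon steel = L/(kA) = 0.001/(44.7×25.8) = 8.671×10^-7 K/W
R_perlite board = L/(kA) = 0.075/(0.0488×25.8) = 0.05957 K/W
R_softwood = L/(kA) = 0.175/(0.116×25.8) = 0.05847 K/W
R_outer film = 1/(h_o·A) = 1/(29.9×25.8) = 0.001296 K/W
R_total = 0.1193 K/W
Q = ΔT / R_total = 98 / 0.1193

Q ≈ 821 W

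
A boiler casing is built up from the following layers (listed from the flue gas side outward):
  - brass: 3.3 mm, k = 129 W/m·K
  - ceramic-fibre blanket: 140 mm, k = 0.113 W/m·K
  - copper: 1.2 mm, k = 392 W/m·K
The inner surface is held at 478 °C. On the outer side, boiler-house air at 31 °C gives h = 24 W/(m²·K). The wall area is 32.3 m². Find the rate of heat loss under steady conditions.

Treating each layer as a thermal resistance in series:
R_brass = L/(kA) = 0.0033/(129×32.3) = 7.92×10^-7 K/W
R_ceramic-fibre blanket = L/(kA) = 0.14/(0.113×32.3) = 0.03836 K/W
R_copper = L/(kA) = 0.0012/(392×32.3) = 9.477×10^-8 K/W
R_outer film = 1/(h_o·A) = 1/(24×32.3) = 0.00129 K/W
R_total = 0.03965 K/W
Q = ΔT / R_total = 447 / 0.03965

Q ≈ 11300 W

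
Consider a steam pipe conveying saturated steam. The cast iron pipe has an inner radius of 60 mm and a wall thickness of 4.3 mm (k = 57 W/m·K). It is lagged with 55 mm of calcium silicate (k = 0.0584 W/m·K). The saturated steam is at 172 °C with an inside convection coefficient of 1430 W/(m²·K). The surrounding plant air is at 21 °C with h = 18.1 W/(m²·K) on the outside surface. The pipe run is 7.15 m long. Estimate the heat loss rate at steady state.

Q ≈ 613 W

Per-layer cylindrical resistances, series-summed:
R_inner film = 1/(h_i·2πr₁L) = 1/(1430×2π×0.06×7.15) = 2.594×10^-4 K/W
R_cast iron pipe wall = ln(64.3/60)/(2π×57×7.15) = 2.703×10^-5 K/W
R_calcium silicate = ln(119.3/64.3)/(2π×0.0584×7.15) = 0.2356 K/W
R_outer film = 1/(h_o·2πr_oL) = 1/(18.1×2π×0.1193×7.15) = 0.01031 K/W
R_total = 0.2462 K/W
Q = ΔT/R_total = 151/0.2462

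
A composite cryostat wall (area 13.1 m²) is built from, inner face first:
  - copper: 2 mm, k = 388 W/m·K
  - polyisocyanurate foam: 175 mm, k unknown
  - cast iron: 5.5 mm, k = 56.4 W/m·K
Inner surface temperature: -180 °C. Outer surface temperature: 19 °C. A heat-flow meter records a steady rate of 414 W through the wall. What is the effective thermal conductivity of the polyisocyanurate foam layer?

Model the wall as resistances in series:
R_copper = L/(kA) = 0.002/(388×13.1) = 3.935×10^-7 K/W
R_cast iron = L/(kA) = 0.0055/(56.4×13.1) = 7.444×10^-6 K/W
Sum of known resistances R_other = 7.838×10^-6 K/W
Total R = ΔT/Q = 199/414 = 0.4807 K/W
R_polyisocyanurate foam = R_total − R_other = 0.4807 K/W
k = L/(R·A) = 0.175/(0.4807×13.1)

k ≈ 0.0278 W/(m·K)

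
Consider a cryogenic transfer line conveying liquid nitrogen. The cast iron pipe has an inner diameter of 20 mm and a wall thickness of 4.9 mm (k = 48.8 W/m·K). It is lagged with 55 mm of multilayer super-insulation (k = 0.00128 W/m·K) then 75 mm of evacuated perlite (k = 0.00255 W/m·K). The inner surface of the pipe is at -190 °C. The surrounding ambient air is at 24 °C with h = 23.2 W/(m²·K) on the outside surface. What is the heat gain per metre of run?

q′ ≈ 0.9 W/m

For a radial system each layer contributes R = ln(r_out/r_in)/(2πkL); films add R = 1/(hA).
R_cast iron pipe wall = ln(14.9/10)/(2π×48.8×1) = 0.001301 K/W
R_multilayer super-insulation = ln(69.9/14.9)/(2π×0.00128×1) = 192.2 K/W
R_evacuated perlite = ln(144.9/69.9)/(2π×0.00255×1) = 45.5 K/W
R_outer film = 1/(h_o·2πr_oL) = 1/(23.2×2π×0.1449×1) = 0.04734 K/W
R_total = 237.7 K/W
Q = ΔT/R_total = 214/237.7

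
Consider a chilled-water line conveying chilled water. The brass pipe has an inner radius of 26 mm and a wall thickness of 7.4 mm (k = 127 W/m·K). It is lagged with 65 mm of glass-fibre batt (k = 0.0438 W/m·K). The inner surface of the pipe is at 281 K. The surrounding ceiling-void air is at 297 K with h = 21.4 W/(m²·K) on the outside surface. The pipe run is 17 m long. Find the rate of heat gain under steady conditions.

Q ≈ 68 W

Cylindrical conduction, so R = ln(r₂/r₁)/(2πkL) per layer, in series:
R_brass pipe wall = ln(33.4/26)/(2π×127×17) = 1.846×10^-5 K/W
R_glass-fibre batt = ln(98.4/33.4)/(2π×0.0438×17) = 0.2309 K/W
R_outer film = 1/(h_o·2πr_oL) = 1/(21.4×2π×0.0984×17) = 0.004446 K/W
R_total = 0.2354 K/W
Q = ΔT/R_total = 16/0.2354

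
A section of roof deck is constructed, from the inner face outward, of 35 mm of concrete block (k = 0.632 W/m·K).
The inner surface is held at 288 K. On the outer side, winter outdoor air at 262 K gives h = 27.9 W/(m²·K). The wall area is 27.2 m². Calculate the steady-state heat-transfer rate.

Q ≈ 7750 W

Thermal resistances in series:
R_concrete block = L/(kA) = 0.035/(0.632×27.2) = 0.002036 K/W
R_outer film = 1/(h_o·A) = 1/(27.9×27.2) = 0.001318 K/W
R_total = 0.003354 K/W
Q = ΔT / R_total = 26 / 0.003354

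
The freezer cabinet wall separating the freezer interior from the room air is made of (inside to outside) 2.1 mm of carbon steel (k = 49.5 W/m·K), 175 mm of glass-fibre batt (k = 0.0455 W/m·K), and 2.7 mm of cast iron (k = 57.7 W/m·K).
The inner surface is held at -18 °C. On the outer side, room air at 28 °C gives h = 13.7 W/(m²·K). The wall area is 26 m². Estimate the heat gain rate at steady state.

Series thermal resistances:
R_carbon steel = L/(kA) = 0.0021/(49.5×26) = 1.632×10^-6 K/W
R_glass-fibre batt = L/(kA) = 0.175/(0.0455×26) = 0.1479 K/W
R_cast iron = L/(kA) = 0.0027/(57.7×26) = 1.8×10^-6 K/W
R_outer film = 1/(h_o·A) = 1/(13.7×26) = 0.002807 K/W
R_total = 0.1507 K/W
Q = ΔT / R_total = 46 / 0.1507

Q ≈ 305 W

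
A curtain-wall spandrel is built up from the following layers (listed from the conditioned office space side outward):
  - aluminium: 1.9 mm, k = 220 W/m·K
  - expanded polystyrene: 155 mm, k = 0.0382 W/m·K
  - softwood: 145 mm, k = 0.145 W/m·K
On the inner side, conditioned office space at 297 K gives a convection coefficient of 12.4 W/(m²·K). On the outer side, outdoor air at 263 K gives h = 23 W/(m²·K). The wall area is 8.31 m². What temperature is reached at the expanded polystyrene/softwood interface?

Series thermal resistances:
R_inner film = 1/(h_i·A) = 1/(12.4×8.31) = 0.009705 K/W
R_aluminium = L/(kA) = 0.0019/(220×8.31) = 1.039×10^-6 K/W
R_expanded polystyrene = L/(kA) = 0.155/(0.0382×8.31) = 0.4883 K/W
R_softwood = L/(kA) = 0.145/(0.145×8.31) = 0.1203 K/W
R_outer film = 1/(h_o·A) = 1/(23×8.31) = 0.005232 K/W
R_total = 0.6236 K/W;  Q = ΔT/R_total = 34/0.6236 = 54.53 W
T_interface = T_inner − Q·ΣR(inner→interface) = 297 − 54.5×0.498

T ≈ 270 K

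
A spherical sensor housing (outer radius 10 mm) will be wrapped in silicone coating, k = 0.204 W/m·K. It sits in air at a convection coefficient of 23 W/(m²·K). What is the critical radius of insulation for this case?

For a sphere r_cr = 2k/h = 2×0.204/23
r_cr = 17.7 mm; since the bare radius (10 mm) is below r_cr, adding a thin layer of insulation will *increase* heat loss.

r_cr ≈ 17.7 mm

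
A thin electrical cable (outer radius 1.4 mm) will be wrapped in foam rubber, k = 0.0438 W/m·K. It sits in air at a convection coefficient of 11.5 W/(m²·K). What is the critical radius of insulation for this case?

For a cylinder r_cr = k/h = 0.0438/11.5
r_cr = 3.81 mm; since the bare radius (1.4 mm) is below r_cr, adding a thin layer of insulation will *increase* heat loss.

r_cr ≈ 3.81 mm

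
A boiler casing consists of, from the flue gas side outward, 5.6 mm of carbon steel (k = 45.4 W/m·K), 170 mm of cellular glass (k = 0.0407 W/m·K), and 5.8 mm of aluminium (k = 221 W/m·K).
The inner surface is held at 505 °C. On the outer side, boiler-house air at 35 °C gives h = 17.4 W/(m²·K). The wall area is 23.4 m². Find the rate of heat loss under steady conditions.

Q ≈ 2600 W

Using the resistance-network approach (series):
R_carbon steel = L/(kA) = 0.0056/(45.4×23.4) = 5.271×10^-6 K/W
R_cellular glass = L/(kA) = 0.17/(0.0407×23.4) = 0.1785 K/W
R_aluminium = L/(kA) = 0.0058/(221×23.4) = 1.122×10^-6 K/W
R_outer film = 1/(h_o·A) = 1/(17.4×23.4) = 0.002456 K/W
R_total = 0.181 K/W
Q = ΔT / R_total = 470 / 0.181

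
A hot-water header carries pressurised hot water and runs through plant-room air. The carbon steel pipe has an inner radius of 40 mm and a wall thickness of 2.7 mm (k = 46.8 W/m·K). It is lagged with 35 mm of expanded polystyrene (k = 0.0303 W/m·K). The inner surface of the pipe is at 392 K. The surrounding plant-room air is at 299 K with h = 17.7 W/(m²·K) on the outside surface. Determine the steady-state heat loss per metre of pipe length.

For a radial system each layer contributes R = ln(r_out/r_in)/(2πkL); films add R = 1/(hA).
R_carbon steel pipe wall = ln(42.7/40)/(2π×46.8×1) = 2.221×10^-4 K/W
R_expanded polystyrene = ln(77.7/42.7)/(2π×0.0303×1) = 3.145 K/W
R_outer film = 1/(h_o·2πr_oL) = 1/(17.7×2π×0.0777×1) = 0.1157 K/W
R_total = 3.26 K/W
Q = ΔT/R_total = 93/3.26

q′ ≈ 28.5 W/m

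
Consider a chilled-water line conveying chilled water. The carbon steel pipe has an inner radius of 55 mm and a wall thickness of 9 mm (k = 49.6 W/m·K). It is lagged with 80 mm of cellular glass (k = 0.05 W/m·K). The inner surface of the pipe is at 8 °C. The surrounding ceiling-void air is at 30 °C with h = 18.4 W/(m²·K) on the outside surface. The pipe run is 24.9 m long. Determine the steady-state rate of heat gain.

Q ≈ 207 W

Cylindrical conduction, so R = ln(r₂/r₁)/(2πkL) per layer, in series:
R_carbon steel pipe wall = ln(64/55)/(2π×49.6×24.9) = 1.953×10^-5 K/W
R_cellular glass = ln(144/64)/(2π×0.05×24.9) = 0.1037 K/W
R_outer film = 1/(h_o·2πr_oL) = 1/(18.4×2π×0.144×24.9) = 0.002412 K/W
R_total = 0.1061 K/W
Q = ΔT/R_total = 22/0.1061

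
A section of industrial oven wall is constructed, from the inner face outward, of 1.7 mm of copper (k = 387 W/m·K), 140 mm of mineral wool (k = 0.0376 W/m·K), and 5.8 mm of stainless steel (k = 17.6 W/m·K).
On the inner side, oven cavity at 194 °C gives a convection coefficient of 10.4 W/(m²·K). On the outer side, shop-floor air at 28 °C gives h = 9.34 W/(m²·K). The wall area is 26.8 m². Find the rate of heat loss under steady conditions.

Thermal resistances in series:
R_inner film = 1/(h_i·A) = 1/(10.4×26.8) = 0.003588 K/W
R_copper = L/(kA) = 0.0017/(387×26.8) = 1.639×10^-7 K/W
R_mineral wool = L/(kA) = 0.14/(0.0376×26.8) = 0.1389 K/W
R_stainless steel = L/(kA) = 0.0058/(17.6×26.8) = 1.23×10^-5 K/W
R_outer film = 1/(h_o·A) = 1/(9.34×26.8) = 0.003995 K/W
R_total = 0.1465 K/W
Q = ΔT / R_total = 166 / 0.1465

Q ≈ 1130 W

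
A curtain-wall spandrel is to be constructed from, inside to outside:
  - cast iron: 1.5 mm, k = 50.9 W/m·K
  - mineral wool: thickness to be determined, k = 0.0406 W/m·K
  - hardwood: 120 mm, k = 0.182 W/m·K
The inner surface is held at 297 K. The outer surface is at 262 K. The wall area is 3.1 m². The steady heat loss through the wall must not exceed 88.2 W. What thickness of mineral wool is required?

L ≈ 23.2 mm

Model the wall as resistances in series:
R_cast iron = L/(kA) = 0.0015/(50.9×3.1) = 9.506×10^-6 K/W
R_hardwood = L/(kA) = 0.12/(0.182×3.1) = 0.2127 K/W
Sum of the known resistances R_other = 0.2127 K/W
Required total resistance R_tot = ΔT/Q_allow = 35/88.2 = 0.3968 K/W
R_mineral wool = R_tot − R_other = 0.1841 K/W
L = R·k·A = 0.1841×0.0406×3.1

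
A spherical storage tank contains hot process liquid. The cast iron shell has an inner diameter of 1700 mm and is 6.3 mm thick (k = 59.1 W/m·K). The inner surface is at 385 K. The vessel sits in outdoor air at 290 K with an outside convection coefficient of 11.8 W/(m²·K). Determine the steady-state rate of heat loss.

Radial (spherical) resistances in series:
R_cast iron shell = (1/0.85 − 1/0.8563)/(4π×59.1) = 1.165×10^-5 K/W
R_outer film = 1/(h·4πr_o²) = 1/(11.8×4π×0.8563²) = 0.009197 K/W
R_total = 0.009209 K/W
Q = ΔT/R_total = 95/0.009209

Q ≈ 10300 W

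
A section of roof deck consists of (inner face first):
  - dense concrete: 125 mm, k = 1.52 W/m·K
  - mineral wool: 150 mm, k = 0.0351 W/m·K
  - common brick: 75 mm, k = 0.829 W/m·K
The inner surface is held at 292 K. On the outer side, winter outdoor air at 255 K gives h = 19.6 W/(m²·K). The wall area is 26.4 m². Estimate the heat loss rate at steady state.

Series thermal resistances:
R_dense concrete = L/(kA) = 0.125/(1.52×26.4) = 0.003115 K/W
R_mineral wool = L/(kA) = 0.15/(0.0351×26.4) = 0.1619 K/W
R_common brick = L/(kA) = 0.075/(0.829×26.4) = 0.003427 K/W
R_outer film = 1/(h_o·A) = 1/(19.6×26.4) = 0.001933 K/W
R_total = 0.1703 K/W
Q = ΔT / R_total = 37 / 0.1703

Q ≈ 217 W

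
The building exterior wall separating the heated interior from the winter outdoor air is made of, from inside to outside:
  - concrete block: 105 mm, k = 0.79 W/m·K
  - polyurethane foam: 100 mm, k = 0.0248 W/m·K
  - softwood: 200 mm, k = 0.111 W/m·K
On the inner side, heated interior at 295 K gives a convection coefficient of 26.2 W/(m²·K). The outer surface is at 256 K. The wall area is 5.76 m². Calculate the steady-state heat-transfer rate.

Q ≈ 37.4 W

Using the resistance-network approach (series):
R_inner film = 1/(h_i·A) = 1/(26.2×5.76) = 0.006626 K/W
R_concrete block = L/(kA) = 0.105/(0.79×5.76) = 0.02307 K/W
R_polyurethane foam = L/(kA) = 0.1/(0.0248×5.76) = 0.7 K/W
R_softwood = L/(kA) = 0.2/(0.111×5.76) = 0.3128 K/W
R_total = 1.043 K/W
Q = ΔT / R_total = 39 / 1.043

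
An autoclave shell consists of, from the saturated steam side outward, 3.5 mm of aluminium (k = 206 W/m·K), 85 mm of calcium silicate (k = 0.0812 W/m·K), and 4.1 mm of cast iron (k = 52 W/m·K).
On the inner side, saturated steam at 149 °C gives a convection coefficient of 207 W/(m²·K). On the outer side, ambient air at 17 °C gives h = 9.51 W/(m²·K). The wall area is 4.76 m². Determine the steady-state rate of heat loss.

Q ≈ 543 W

Using the resistance-network approach (series):
R_inner film = 1/(h_i·A) = 1/(207×4.76) = 0.001015 K/W
R_aluminium = L/(kA) = 0.0035/(206×4.76) = 3.569×10^-6 K/W
R_calcium silicate = L/(kA) = 0.085/(0.0812×4.76) = 0.2199 K/W
R_cast iron = L/(kA) = 0.0041/(52×4.76) = 1.656×10^-5 K/W
R_outer film = 1/(h_o·A) = 1/(9.51×4.76) = 0.02209 K/W
R_total = 0.243 K/W
Q = ΔT / R_total = 132 / 0.243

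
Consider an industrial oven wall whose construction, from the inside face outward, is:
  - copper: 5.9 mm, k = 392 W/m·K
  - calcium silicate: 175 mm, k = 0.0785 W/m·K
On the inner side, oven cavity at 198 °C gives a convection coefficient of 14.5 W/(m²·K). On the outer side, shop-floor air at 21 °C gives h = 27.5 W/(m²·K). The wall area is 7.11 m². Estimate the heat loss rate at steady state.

Q ≈ 539 W

Treating each layer as a thermal resistance in series:
R_inner film = 1/(h_i·A) = 1/(14.5×7.11) = 0.0097 K/W
R_copper = L/(kA) = 0.0059/(392×7.11) = 2.117×10^-6 K/W
R_calcium silicate = L/(kA) = 0.175/(0.0785×7.11) = 0.3135 K/W
R_outer film = 1/(h_o·A) = 1/(27.5×7.11) = 0.005114 K/W
R_total = 0.3284 K/W
Q = ΔT / R_total = 177 / 0.3284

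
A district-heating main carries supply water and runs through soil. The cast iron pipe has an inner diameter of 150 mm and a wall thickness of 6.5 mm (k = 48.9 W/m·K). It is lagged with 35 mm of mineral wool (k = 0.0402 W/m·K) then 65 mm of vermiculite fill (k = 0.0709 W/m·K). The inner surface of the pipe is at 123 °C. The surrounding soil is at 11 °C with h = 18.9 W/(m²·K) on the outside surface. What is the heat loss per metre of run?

Radial resistances (cylindrical: R_cond = ln(r_o/r_i)/(2πkL), R_conv = 1/(h·2πrL)):
R_cast iron pipe wall = ln(81.5/75)/(2π×48.9×1) = 2.705×10^-4 K/W
R_mineral wool = ln(116.5/81.5)/(2π×0.0402×1) = 1.415 K/W
R_vermiculite fill = ln(181.5/116.5)/(2π×0.0709×1) = 0.9953 K/W
R_outer film = 1/(h_o·2πr_oL) = 1/(18.9×2π×0.1815×1) = 0.0464 K/W
R_total = 2.456 K/W
Q = ΔT/R_total = 112/2.456

q′ ≈ 45.6 W/m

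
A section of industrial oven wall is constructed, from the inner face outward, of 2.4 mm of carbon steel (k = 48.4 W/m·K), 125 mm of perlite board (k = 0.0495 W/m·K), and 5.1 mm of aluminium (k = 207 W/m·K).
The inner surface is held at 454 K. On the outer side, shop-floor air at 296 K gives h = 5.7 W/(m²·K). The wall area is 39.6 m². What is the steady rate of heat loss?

Model the wall as resistances in series:
R_carbon steel = L/(kA) = 0.0024/(48.4×39.6) = 1.252×10^-6 K/W
R_perlite board = L/(kA) = 0.125/(0.0495×39.6) = 0.06377 K/W
R_aluminium = L/(kA) = 0.0051/(207×39.6) = 6.222×10^-7 K/W
R_outer film = 1/(h_o·A) = 1/(5.7×39.6) = 0.00443 K/W
R_total = 0.0682 K/W
Q = ΔT / R_total = 158 / 0.0682

Q ≈ 2320 W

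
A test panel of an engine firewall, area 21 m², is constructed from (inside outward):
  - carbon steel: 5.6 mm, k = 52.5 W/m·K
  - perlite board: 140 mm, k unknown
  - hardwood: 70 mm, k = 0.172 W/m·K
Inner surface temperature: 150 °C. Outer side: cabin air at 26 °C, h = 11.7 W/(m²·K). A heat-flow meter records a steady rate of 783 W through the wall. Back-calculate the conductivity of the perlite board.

Series thermal resistances:
R_carbon steel = L/(kA) = 0.0056/(52.5×21) = 5.079×10^-6 K/W
R_hardwood = L/(kA) = 0.07/(0.172×21) = 0.01938 K/W
R_outer film = 1/(h_o·A) = 1/(11.7×21) = 0.00407 K/W
Sum of known resistances R_other = 0.02345 K/W
Total R = ΔT/Q = 124/783 = 0.1584 K/W
R_perlite board = R_total − R_other = 0.1349 K/W
k = L/(R·A) = 0.14/(0.1349×21)

k ≈ 0.0494 W/(m·K)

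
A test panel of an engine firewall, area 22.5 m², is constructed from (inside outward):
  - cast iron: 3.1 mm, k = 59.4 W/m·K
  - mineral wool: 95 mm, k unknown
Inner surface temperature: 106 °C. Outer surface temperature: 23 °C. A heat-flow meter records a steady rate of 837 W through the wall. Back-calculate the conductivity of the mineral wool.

k ≈ 0.0426 W/(m·K)

Thermal resistances in series:
R_cast iron = L/(kA) = 0.0031/(59.4×22.5) = 2.319×10^-6 K/W
Sum of known resistances R_other = 2.319×10^-6 K/W
Total R = ΔT/Q = 83/837 = 0.09916 K/W
R_mineral wool = R_total − R_other = 0.09916 K/W
k = L/(R·A) = 0.095/(0.09916×22.5)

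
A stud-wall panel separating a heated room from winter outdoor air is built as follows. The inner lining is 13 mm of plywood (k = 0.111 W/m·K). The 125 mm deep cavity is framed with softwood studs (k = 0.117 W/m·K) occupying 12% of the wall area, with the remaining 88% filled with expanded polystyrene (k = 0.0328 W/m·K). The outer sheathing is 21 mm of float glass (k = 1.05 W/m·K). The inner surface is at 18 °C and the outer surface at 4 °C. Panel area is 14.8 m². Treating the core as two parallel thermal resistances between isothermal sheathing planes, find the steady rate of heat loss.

Sheathing layers in series; stud and cavity paths in parallel between them.
R_inner = 0.013/(0.111×14.8) = 0.007913 K/W
R_stud  = 0.125/(0.117×0.12×14.8) = 0.6016 K/W
R_cav   = 0.125/(0.0328×0.88×14.8) = 0.2926 K/W
1/R_core = 1/R_stud + 1/R_cav → R_core = 0.1969 K/W
R_outer = 0.021/(1.05×14.8) = 0.001351 K/W
R_total = 0.2061 K/W
Q = ΔT/R_total = 14/0.2061

Q ≈ 67.9 W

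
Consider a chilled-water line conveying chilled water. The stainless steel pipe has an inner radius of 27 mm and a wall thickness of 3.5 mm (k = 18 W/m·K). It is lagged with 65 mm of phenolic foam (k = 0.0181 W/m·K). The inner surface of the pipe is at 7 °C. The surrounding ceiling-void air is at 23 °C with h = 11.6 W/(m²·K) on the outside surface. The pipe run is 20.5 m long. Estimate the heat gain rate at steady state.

Treating each annulus and film as a series resistance:
R_stainless steel pipe wall = ln(30.5/27)/(2π×18×20.5) = 5.257×10^-5 K/W
R_phenolic foam = ln(95.5/30.5)/(2π×0.0181×20.5) = 0.4896 K/W
R_outer film = 1/(h_o·2πr_oL) = 1/(11.6×2π×0.0955×20.5) = 0.007008 K/W
R_total = 0.4966 K/W
Q = ΔT/R_total = 16/0.4966

Q ≈ 32.2 W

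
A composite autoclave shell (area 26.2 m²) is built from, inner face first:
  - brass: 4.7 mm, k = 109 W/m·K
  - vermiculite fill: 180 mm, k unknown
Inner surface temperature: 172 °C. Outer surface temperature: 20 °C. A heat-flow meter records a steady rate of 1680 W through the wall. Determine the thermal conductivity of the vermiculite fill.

k ≈ 0.0759 W/(m·K)

Thermal resistances in series:
R_brass = L/(kA) = 0.0047/(109×26.2) = 1.646×10^-6 K/W
Sum of known resistances R_other = 1.646×10^-6 K/W
Total R = ΔT/Q = 152/1680 = 0.09048 K/W
R_vermiculite fill = R_total − R_other = 0.09047 K/W
k = L/(R·A) = 0.18/(0.09047×26.2)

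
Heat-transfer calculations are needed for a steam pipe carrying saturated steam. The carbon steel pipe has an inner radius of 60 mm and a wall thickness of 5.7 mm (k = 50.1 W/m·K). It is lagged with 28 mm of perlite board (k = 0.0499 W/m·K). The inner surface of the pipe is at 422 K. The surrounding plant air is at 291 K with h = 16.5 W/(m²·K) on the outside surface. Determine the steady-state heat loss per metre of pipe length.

q′ ≈ 106 W/m

Treating each annulus and film as a series resistance:
R_carbon steel pipe wall = ln(65.7/60)/(2π×50.1×1) = 2.883×10^-4 K/W
R_perlite board = ln(93.7/65.7)/(2π×0.0499×1) = 1.132 K/W
R_outer film = 1/(h_o·2πr_oL) = 1/(16.5×2π×0.0937×1) = 0.1029 K/W
R_total = 1.235 K/W
Q = ΔT/R_total = 131/1.235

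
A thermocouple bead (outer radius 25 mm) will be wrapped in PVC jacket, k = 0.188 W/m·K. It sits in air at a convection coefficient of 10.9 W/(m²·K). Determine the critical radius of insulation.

For a sphere r_cr = 2k/h = 2×0.188/10.9
r_cr = 34.5 mm; since the bare radius (25 mm) is below r_cr, adding a thin layer of insulation will *increase* heat loss.

r_cr ≈ 34.5 mm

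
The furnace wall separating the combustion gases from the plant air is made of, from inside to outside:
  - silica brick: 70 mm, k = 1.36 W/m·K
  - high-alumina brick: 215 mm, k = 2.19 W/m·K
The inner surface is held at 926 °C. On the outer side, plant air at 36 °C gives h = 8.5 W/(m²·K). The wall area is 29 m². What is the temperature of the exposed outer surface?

T ≈ 428 °C

Using the resistance-network approach (series):
R_silica brick = L/(kA) = 0.07/(1.36×29) = 0.001775 K/W
R_high-alumina brick = L/(kA) = 0.215/(2.19×29) = 0.003385 K/W
R_outer film = 1/(h_o·A) = 1/(8.5×29) = 0.004057 K/W
R_total = 0.009217 K/W;  Q = ΔT/R_total = 890/0.009217 = 96560 W
T_interface = T_inner − Q·ΣR(inner→interface) = 926 − 96600×0.00516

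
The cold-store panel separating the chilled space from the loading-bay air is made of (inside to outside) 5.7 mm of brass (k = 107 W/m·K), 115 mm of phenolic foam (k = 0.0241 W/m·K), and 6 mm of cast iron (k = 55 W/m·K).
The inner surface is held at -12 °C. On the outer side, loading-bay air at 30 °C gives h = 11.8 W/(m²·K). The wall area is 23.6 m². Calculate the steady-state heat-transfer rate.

Model the wall as resistances in series:
R_brass = L/(kA) = 0.0057/(107×23.6) = 2.257×10^-6 K/W
R_phenolic foam = L/(kA) = 0.115/(0.0241×23.6) = 0.2022 K/W
R_cast iron = L/(kA) = 0.006/(55×23.6) = 4.622×10^-6 K/W
R_outer film = 1/(h_o·A) = 1/(11.8×23.6) = 0.003591 K/W
R_total = 0.2058 K/W
Q = ΔT / R_total = 42 / 0.2058

Q ≈ 204 W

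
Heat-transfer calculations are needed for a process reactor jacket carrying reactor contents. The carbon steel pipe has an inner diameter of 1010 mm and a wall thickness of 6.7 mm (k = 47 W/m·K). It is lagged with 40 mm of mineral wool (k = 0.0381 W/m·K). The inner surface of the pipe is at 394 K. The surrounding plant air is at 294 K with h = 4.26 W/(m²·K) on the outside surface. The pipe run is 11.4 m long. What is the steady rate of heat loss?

Q ≈ 2980 W

Treating each annulus and film as a series resistance:
R_carbon steel pipe wall = ln(511.7/505)/(2π×47×11.4) = 3.915×10^-6 K/W
R_mineral wool = ln(551.7/511.7)/(2π×0.0381×11.4) = 0.02758 K/W
R_outer film = 1/(h_o·2πr_oL) = 1/(4.26×2π×0.5517×11.4) = 0.00594 K/W
R_total = 0.03352 K/W
Q = ΔT/R_total = 100/0.03352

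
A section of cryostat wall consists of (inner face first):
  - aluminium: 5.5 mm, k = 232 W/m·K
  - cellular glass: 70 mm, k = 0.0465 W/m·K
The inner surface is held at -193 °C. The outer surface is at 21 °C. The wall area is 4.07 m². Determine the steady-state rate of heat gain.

Using the resistance-network approach (series):
R_aluminium = L/(kA) = 0.0055/(232×4.07) = 5.825×10^-6 K/W
R_cellular glass = L/(kA) = 0.07/(0.0465×4.07) = 0.3699 K/W
R_total = 0.3699 K/W
Q = ΔT / R_total = 214 / 0.3699

Q ≈ 579 W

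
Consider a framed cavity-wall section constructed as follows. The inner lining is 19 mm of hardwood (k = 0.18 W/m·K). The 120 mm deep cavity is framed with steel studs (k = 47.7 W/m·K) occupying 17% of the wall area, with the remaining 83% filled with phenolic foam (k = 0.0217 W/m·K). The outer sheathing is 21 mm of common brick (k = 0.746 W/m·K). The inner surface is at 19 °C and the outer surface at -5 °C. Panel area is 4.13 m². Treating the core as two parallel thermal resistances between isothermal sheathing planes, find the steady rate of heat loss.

Q ≈ 668 W

Sheathing layers in series; stud and cavity paths in parallel between them.
R_inner = 0.019/(0.18×4.13) = 0.02556 K/W
R_stud  = 0.12/(47.7×0.17×4.13) = 0.003583 K/W
R_cav   = 0.12/(0.0217×0.83×4.13) = 1.613 K/W
1/R_core = 1/R_stud + 1/R_cav → R_core = 0.003575 K/W
R_outer = 0.021/(0.746×4.13) = 0.006816 K/W
R_total = 0.03595 K/W
Q = ΔT/R_total = 24/0.03595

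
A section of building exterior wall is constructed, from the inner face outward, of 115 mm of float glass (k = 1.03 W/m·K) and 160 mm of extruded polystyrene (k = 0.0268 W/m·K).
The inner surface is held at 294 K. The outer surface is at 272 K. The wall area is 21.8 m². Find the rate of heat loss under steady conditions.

Q ≈ 78.9 W

Thermal resistances in series:
R_float glass = L/(kA) = 0.115/(1.03×21.8) = 0.005122 K/W
R_extruded polystyrene = L/(kA) = 0.16/(0.0268×21.8) = 0.2739 K/W
R_total = 0.279 K/W
Q = ΔT / R_total = 22 / 0.279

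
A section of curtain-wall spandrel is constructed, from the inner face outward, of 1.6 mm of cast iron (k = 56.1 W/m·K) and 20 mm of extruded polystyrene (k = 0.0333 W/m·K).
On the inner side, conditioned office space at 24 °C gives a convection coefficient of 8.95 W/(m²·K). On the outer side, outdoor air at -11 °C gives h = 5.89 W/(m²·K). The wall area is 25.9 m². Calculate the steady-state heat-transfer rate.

Model the wall as resistances in series:
R_inner film = 1/(h_i·A) = 1/(8.95×25.9) = 0.004314 K/W
R_cast iron = L/(kA) = 0.0016/(56.1×25.9) = 1.101×10^-6 K/W
R_extruded polystyrene = L/(kA) = 0.02/(0.0333×25.9) = 0.02319 K/W
R_outer film = 1/(h_o·A) = 1/(5.89×25.9) = 0.006555 K/W
R_total = 0.03406 K/W
Q = ΔT / R_total = 35 / 0.03406

Q ≈ 1030 W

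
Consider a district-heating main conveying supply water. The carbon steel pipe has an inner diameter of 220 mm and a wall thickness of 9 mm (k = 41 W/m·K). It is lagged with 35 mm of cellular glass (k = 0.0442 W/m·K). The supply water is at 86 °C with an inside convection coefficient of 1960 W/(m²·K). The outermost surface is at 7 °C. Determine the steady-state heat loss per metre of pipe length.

Radial resistances (cylindrical: R_cond = ln(r_o/r_i)/(2πkL), R_conv = 1/(h·2πrL)):
R_inner film = 1/(h_i·2πr₁L) = 1/(1960×2π×0.11×1) = 7.382×10^-4 K/W
R_carbon steel pipe wall = ln(119/110)/(2π×41×1) = 3.053×10^-4 K/W
R_cellular glass = ln(154/119)/(2π×0.0442×1) = 0.9284 K/W
R_total = 0.9294 K/W
Q = ΔT/R_total = 79/0.9294

q′ ≈ 85 W/m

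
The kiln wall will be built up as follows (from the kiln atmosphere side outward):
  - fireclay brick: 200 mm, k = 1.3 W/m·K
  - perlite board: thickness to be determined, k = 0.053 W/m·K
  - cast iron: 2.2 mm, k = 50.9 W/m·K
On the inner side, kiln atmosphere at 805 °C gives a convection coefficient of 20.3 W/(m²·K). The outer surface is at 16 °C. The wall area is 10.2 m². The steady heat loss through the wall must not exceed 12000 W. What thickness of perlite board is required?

Treating each layer as a thermal resistance in series:
R_inner film = 1/(h_i·A) = 1/(20.3×10.2) = 0.00483 K/W
R_fireclay brick = L/(kA) = 0.2/(1.3×10.2) = 0.01508 K/W
R_cast iron = L/(kA) = 0.0022/(50.9×10.2) = 4.237×10^-6 K/W
Sum of the known resistances R_other = 0.01992 K/W
Required total resistance R_tot = ΔT/Q_allow = 789/12000 = 0.06575 K/W
R_perlite board = R_tot − R_other = 0.04583 K/W
L = R·k·A = 0.04583×0.053×10.2

L ≈ 24.8 mm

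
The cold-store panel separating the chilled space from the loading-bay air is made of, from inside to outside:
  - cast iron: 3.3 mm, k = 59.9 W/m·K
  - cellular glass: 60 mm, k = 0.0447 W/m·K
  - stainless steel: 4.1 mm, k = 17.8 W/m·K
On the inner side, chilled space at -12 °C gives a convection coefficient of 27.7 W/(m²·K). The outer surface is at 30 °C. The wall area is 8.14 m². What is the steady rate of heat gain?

Q ≈ 248 W

Treating each layer as a thermal resistance in series:
R_inner film = 1/(h_i·A) = 1/(27.7×8.14) = 0.004435 K/W
R_cast iron = L/(kA) = 0.0033/(59.9×8.14) = 6.768×10^-6 K/W
R_cellular glass = L/(kA) = 0.06/(0.0447×8.14) = 0.1649 K/W
R_stainless steel = L/(kA) = 0.0041/(17.8×8.14) = 2.83×10^-5 K/W
R_total = 0.1694 K/W
Q = ΔT / R_total = 42 / 0.1694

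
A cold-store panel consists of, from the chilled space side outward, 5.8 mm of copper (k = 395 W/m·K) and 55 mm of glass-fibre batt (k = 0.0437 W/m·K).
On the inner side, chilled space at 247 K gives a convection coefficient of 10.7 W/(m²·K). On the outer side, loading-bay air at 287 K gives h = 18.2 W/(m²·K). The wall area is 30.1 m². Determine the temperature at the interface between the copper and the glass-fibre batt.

Series thermal resistances:
R_inner film = 1/(h_i·A) = 1/(10.7×30.1) = 0.003105 K/W
R_copper = L/(kA) = 0.0058/(395×30.1) = 4.878×10^-7 K/W
R_glass-fibre batt = L/(kA) = 0.055/(0.0437×30.1) = 0.04181 K/W
R_outer film = 1/(h_o·A) = 1/(18.2×30.1) = 0.001825 K/W
R_total = 0.04674 K/W;  Q = ΔT/R_total = 40/0.04674 = 855.7 W
T_interface = T_inner + Q·ΣR(inner→interface) = 247 + 856×0.003105

T ≈ 250 K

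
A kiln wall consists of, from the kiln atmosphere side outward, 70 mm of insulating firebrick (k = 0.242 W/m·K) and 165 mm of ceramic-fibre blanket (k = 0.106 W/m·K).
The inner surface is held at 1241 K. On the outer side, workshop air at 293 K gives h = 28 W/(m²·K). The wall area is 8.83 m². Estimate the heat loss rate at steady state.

Using the resistance-network approach (series):
R_insulating firebrick = L/(kA) = 0.07/(0.242×8.83) = 0.03276 K/W
R_ceramic-fibre blanket = L/(kA) = 0.165/(0.106×8.83) = 0.1763 K/W
R_outer film = 1/(h_o·A) = 1/(28×8.83) = 0.004045 K/W
R_total = 0.2131 K/W
Q = ΔT / R_total = 948 / 0.2131

Q ≈ 4450 W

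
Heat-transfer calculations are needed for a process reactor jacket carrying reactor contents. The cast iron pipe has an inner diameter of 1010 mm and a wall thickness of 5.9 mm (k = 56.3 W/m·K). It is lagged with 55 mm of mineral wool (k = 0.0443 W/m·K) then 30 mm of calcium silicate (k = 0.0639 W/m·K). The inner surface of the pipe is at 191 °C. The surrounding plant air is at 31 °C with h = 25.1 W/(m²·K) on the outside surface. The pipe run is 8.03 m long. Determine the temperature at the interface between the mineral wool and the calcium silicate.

T ≈ 75 °C

Treating each annulus and film as a series resistance:
R_cast iron pipe wall = ln(510.9/505)/(2π×56.3×8.03) = 4.089×10^-6 K/W
R_mineral wool = ln(565.9/510.9)/(2π×0.0443×8.03) = 0.04574 K/W
R_calcium silicate = ln(595.9/565.9)/(2π×0.0639×8.03) = 0.01602 K/W
R_outer film = 1/(h_o·2πr_oL) = 1/(25.1×2π×0.5959×8.03) = 0.001325 K/W
R_total = 0.0631 K/W
Q = ΔT/R_total = 160/0.0631
Q = 2540 W
T_interface = T_inner − Q·ΣR(inner→interface) = 191 − 2540×0.04575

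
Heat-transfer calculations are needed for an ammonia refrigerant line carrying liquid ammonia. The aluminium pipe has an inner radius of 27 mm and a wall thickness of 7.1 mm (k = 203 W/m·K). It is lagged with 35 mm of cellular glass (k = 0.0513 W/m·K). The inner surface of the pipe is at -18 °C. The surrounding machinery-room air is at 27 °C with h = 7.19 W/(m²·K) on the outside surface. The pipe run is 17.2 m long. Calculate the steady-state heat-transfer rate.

Q ≈ 308 W

For a radial system each layer contributes R = ln(r_out/r_in)/(2πkL); films add R = 1/(hA).
R_aluminium pipe wall = ln(34.1/27)/(2π×203×17.2) = 1.064×10^-5 K/W
R_cellular glass = ln(69.1/34.1)/(2π×0.0513×17.2) = 0.1274 K/W
R_outer film = 1/(h_o·2πr_oL) = 1/(7.19×2π×0.0691×17.2) = 0.01862 K/W
R_total = 0.146 K/W
Q = ΔT/R_total = 45/0.146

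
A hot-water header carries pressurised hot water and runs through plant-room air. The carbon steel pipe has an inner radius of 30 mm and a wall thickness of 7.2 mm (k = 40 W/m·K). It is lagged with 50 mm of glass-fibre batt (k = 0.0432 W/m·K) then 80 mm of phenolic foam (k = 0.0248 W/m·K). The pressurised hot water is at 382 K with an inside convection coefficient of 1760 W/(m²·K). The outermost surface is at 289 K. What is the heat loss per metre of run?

Radial resistances (cylindrical: R_cond = ln(r_o/r_i)/(2πkL), R_conv = 1/(h·2πrL)):
R_inner film = 1/(h_i·2πr₁L) = 1/(1760×2π×0.03×1) = 0.003014 K/W
R_carbon steel pipe wall = ln(37.2/30)/(2π×40×1) = 8.559×10^-4 K/W
R_glass-fibre batt = ln(87.2/37.2)/(2π×0.0432×1) = 3.139 K/W
R_phenolic foam = ln(167.2/87.2)/(2π×0.0248×1) = 4.178 K/W
R_total = 7.32 K/W
Q = ΔT/R_total = 93/7.32

q′ ≈ 12.7 W/m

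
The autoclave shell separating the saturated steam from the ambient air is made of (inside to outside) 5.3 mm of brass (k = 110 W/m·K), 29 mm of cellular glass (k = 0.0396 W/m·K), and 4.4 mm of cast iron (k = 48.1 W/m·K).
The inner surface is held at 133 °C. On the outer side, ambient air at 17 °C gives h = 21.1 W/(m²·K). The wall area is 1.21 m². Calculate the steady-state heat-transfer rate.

Q ≈ 180 W

Treating each layer as a thermal resistance in series:
R_brass = L/(kA) = 0.0053/(110×1.21) = 3.982×10^-5 K/W
R_cellular glass = L/(kA) = 0.029/(0.0396×1.21) = 0.6052 K/W
R_cast iron = L/(kA) = 0.0044/(48.1×1.21) = 7.56×10^-5 K/W
R_outer film = 1/(h_o·A) = 1/(21.1×1.21) = 0.03917 K/W
R_total = 0.6445 K/W
Q = ΔT / R_total = 116 / 0.6445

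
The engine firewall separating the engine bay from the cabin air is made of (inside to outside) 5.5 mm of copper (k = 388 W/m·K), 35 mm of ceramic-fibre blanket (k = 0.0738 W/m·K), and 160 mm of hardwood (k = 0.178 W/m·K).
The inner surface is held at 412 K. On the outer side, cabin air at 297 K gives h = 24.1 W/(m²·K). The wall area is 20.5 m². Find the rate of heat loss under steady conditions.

Q ≈ 1670 W

Treating each layer as a thermal resistance in series:
R_copper = L/(kA) = 0.0055/(388×20.5) = 6.915×10^-7 K/W
R_ceramic-fibre blanket = L/(kA) = 0.035/(0.0738×20.5) = 0.02313 K/W
R_hardwood = L/(kA) = 0.16/(0.178×20.5) = 0.04385 K/W
R_outer film = 1/(h_o·A) = 1/(24.1×20.5) = 0.002024 K/W
R_total = 0.06901 K/W
Q = ΔT / R_total = 115 / 0.06901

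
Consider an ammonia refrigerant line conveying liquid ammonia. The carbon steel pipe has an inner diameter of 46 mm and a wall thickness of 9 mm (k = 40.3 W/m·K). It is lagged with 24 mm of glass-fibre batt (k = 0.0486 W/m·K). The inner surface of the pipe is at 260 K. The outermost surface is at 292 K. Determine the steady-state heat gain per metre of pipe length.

q′ ≈ 17.4 W/m

Treating each annulus and film as a series resistance:
R_carbon steel pipe wall = ln(32/23)/(2π×40.3×1) = 0.001304 K/W
R_glass-fibre batt = ln(56/32)/(2π×0.0486×1) = 1.833 K/W
R_total = 1.834 K/W
Q = ΔT/R_total = 32/1.834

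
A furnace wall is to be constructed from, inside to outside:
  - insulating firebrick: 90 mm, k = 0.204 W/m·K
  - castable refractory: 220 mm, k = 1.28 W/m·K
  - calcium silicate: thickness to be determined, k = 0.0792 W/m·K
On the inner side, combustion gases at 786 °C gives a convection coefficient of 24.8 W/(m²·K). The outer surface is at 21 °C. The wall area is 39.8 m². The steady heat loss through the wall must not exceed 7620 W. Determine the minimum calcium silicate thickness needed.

Model the wall as resistances in series:
R_inner film = 1/(h_i·A) = 1/(24.8×39.8) = 0.001013 K/W
R_insulating firebrick = L/(kA) = 0.09/(0.204×39.8) = 0.01108 K/W
R_castable refractory = L/(kA) = 0.22/(1.28×39.8) = 0.004318 K/W
Sum of the known resistances R_other = 0.01642 K/W
Required total resistance R_tot = ΔT/Q_allow = 765/7620 = 0.1004 K/W
R_calcium silicate = R_tot − R_other = 0.08398 K/W
L = R·k·A = 0.08398×0.0792×39.8

L ≈ 265 mm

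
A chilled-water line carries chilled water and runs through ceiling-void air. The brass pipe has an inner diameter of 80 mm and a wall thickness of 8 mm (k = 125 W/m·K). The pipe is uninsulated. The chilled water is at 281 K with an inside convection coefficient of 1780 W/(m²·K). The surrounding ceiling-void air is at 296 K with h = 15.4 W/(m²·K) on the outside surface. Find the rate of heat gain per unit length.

Treating each annulus and film as a series resistance:
R_inner film = 1/(h_i·2πr₁L) = 1/(1780×2π×0.04×1) = 0.002235 K/W
R_brass pipe wall = ln(48/40)/(2π×125×1) = 2.321×10^-4 K/W
R_outer film = 1/(h_o·2πr_oL) = 1/(15.4×2π×0.048×1) = 0.2153 K/W
R_total = 0.2178 K/W
Q = ΔT/R_total = 15/0.2178

q′ ≈ 68.9 W/m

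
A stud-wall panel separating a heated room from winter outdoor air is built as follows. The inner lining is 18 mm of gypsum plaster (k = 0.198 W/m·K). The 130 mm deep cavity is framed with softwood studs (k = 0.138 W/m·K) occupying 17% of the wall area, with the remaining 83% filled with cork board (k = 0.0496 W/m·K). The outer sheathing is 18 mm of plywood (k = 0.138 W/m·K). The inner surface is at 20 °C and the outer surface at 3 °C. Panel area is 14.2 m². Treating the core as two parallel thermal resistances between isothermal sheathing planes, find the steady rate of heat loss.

Q ≈ 108 W

Sheathing layers in series; stud and cavity paths in parallel between them.
R_inner = 0.018/(0.198×14.2) = 0.006402 K/W
R_stud  = 0.13/(0.138×0.17×14.2) = 0.3902 K/W
R_cav   = 0.13/(0.0496×0.83×14.2) = 0.2224 K/W
1/R_core = 1/R_stud + 1/R_cav → R_core = 0.1417 K/W
R_outer = 0.018/(0.138×14.2) = 0.009186 K/W
R_total = 0.1572 K/W
Q = ΔT/R_total = 17/0.1572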